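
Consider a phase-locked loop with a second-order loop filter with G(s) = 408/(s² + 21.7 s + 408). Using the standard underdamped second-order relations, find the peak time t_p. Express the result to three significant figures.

Comparing the denominator to s² + 2ζω_n s + ω_n²: ω_n = √408 = 20.2 rad/s, and 2ζω_n = 21.7 so ζ = 21.7/(2·20.2) = 0.537.
The damped frequency ω_d = ω_n√(1−ζ²) = 17.0 rad/s. Then t_p = π/ω_d = 0.184 s.

t_p ≈ 0.184 s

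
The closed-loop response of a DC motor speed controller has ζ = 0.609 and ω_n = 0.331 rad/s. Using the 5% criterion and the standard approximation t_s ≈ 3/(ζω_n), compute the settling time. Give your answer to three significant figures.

t_s ≈ 14.9 s

t_s ≈ 3/(ζω_n) = 3/(0.609 × 0.331) = 14.9 s.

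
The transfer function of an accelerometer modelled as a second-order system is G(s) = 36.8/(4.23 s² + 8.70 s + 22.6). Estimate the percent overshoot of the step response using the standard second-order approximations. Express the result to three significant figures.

Dividing through by 4.23: denominator becomes s² + 2.057 s + 5.343.
So ω_n = √5.343 = 2.31 rad/s and ζ = 2.057/(2·2.31) = 0.445.
%OS = 100 e^{−πζ/√(1−ζ²)} with ζ = 0.445 gives 21.0%.

%OS ≈ 21.0%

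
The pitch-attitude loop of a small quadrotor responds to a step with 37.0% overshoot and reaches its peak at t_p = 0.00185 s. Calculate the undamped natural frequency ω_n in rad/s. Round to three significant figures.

ω_n ≈ 1780 rad/s

From the overshoot, ζ = −ln(OS)/√(π²+ln²(OS)) = 0.302.
t_p = π/ω_d ⇒ ω_d = 1700 rad/s; then ω_n = ω_d/√(1−ζ²) = 1780 rad/s.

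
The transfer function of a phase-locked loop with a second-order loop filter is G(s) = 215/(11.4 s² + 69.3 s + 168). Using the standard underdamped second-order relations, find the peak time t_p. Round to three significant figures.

t_p ≈ 1.34 s

Dividing through by 11.4: denominator becomes s² + 6.079 s + 14.74.
So ω_n = √14.74 = 3.84 rad/s and ζ = 6.079/(2·3.84) = 0.792.
ω_d = ω_n√(1−ζ²) = 2.34 rad/s. t_p = π/ω_d = 1.34 s.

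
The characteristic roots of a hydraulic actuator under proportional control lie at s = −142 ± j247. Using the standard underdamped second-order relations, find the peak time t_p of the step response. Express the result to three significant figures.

t_p = π/ω_d with ω_d = 247 (the imaginary part), so t_p = 0.0127 s.

t_p ≈ 0.0127 s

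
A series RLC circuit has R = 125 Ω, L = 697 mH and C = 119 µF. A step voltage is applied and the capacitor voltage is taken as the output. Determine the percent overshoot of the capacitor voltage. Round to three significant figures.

For a series RLC circuit (capacitor voltage as output), ω_n = 1/√(LC) = 1/√(697 mH · 119 µF) = 110 rad/s.
ζ = (R/2)·√(C/L) = (125/2)·√(119 µF/697 mH) = 0.817.
%OS = 100·exp(−πζ/√(1−ζ²)) = 1.17%.

%OS ≈ 1.17%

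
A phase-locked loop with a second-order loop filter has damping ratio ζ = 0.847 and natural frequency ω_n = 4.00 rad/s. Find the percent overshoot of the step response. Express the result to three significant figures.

%OS ≈ 0.670%

For an underdamped second-order system, %OS = 100·exp(−πζ/√(1−ζ²)).
πζ/√(1−ζ²) = π·0.847/√(1−0.717) = 5.006, so %OS = 100·e^(−5.006) = 0.670%.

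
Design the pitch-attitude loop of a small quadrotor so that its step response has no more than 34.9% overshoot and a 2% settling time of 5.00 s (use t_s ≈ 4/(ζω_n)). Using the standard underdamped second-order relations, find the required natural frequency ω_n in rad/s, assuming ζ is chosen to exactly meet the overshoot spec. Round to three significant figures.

ω_n ≈ 2.52 rad/s

Inverting the overshoot relation: ζ = |ln 0.349|/√(π² + ln²0.349) = 0.318.
From t_s ≈ 4/(ζω_n): ω_n = 4/(ζ·t_s) = 4/(0.318·5.00) = 2.52 rad/s.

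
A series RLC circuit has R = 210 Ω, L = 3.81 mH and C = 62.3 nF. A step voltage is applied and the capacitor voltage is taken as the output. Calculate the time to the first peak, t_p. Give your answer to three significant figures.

For a series RLC circuit (capacitor voltage as output), ω_n = 1/√(LC) = 1/√(3.81 mH · 62.3 nF) = 64900 rad/s.
ζ = (R/2)·√(C/L) = (210/2)·√(62.3 nF/3.81 mH) = 0.425.
ω_d = 64900·√(1 − 0.425²) = 58800 rad/s. t_p = π/ω_d = 0.0000535 s.

t_p ≈ 0.0000535 s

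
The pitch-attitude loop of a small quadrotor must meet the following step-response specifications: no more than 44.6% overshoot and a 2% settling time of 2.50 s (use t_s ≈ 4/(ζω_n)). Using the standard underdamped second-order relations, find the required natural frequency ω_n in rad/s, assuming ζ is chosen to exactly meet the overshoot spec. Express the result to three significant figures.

ω_n ≈ 6.43 rad/s

From %OS = 100·exp(−πζ/√(1−ζ²)), invert to get ζ = −ln(OS)/√(π² + ln²(OS)) with OS = 0.446.
−ln 0.446 = 0.8074, so ζ = 0.8074/√(π² + 0.6520) = 0.249.
Then ω_n = 4/(ζ t_s) = 4/(0.249 × 2.50) = 6.43 rad/s.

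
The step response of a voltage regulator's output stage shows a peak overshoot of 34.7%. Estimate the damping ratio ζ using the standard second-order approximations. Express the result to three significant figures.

ζ ≈ 0.319

Inverting the overshoot relation: ζ = |ln 0.347|/√(π² + ln²0.347) = 0.319.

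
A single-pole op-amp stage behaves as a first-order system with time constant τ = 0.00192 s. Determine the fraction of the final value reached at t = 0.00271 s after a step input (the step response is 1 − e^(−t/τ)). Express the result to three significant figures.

y(t)/y_∞ = 1 − e^(−t/τ) = 1 − e^(−0.00271/0.00192) = 1 − e^(−1.41) = 0.756.

y/y_∞ ≈ 0.756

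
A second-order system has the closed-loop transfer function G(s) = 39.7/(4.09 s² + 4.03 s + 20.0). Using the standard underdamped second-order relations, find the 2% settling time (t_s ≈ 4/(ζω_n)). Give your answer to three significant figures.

Dividing through by 4.09: denominator becomes s² + 0.9853 s + 4.890.
So ω_n = √4.890 = 2.21 rad/s and ζ = 0.9853/(2·2.21) = 0.223.
t_s ≈ 4/(ζω_n) = 8.12 s.

t_s ≈ 8.12 s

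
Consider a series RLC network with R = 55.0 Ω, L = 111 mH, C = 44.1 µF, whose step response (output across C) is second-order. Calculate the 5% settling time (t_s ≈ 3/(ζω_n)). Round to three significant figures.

For a series RLC circuit (capacitor voltage as output), ω_n = 1/√(LC) = 1/√(111 mH · 44.1 µF) = 452 rad/s.
ζ = (R/2)·√(C/L) = (55.0/2)·√(44.1 µF/111 mH) = 0.548.
t_s ≈ 3/(ζω_n) = 0.0121 s.

t_s ≈ 0.0121 s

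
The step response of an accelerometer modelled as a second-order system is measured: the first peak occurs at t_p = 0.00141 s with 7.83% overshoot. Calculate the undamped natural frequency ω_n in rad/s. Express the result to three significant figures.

From the overshoot, ζ = −ln(OS)/√(π²+ln²(OS)) = 0.630.
t_p = π/ω_d ⇒ ω_d = 2230 rad/s; then ω_n = ω_d/√(1−ζ²) = 2870 rad/s.

ω_n ≈ 2870 rad/s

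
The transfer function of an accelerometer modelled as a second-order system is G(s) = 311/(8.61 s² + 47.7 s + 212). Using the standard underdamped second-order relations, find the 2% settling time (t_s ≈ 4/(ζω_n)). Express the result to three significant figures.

Dividing through by 8.61: denominator becomes s² + 5.540 s + 24.62.
So ω_n = √24.62 = 4.96 rad/s and ζ = 5.540/(2·4.96) = 0.558.
t_s ≈ 4/(ζω_n) = 1.44 s.

t_s ≈ 1.44 s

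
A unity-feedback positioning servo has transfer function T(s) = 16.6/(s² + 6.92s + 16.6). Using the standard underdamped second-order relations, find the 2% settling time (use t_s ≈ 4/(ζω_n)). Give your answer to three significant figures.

t_s ≈ 1.16 s

ω_n = √16.6 = 4.07 rad/s; ζ = 6.92/(2·4.07) = 0.849.
t_s ≈ 4/(ζω_n) = 4/(0.849·4.07) = 1.16 s.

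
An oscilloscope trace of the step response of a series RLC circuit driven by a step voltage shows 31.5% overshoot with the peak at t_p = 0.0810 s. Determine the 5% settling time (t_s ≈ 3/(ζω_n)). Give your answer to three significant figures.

t_s ≈ 0.210 s

The overshoot fixes ζ = −ln(OS)/√(π²+ln²(OS)) = 0.345.
From t_p = π/ω_d, ω_d = π/0.0810 = 38.8 rad/s, so ω_n = ω_d/√(1−ζ²) = 41.3 rad/s.
t_s ≈ 3/(ζω_n) = 3/(0.345·41.3) = 0.210 s.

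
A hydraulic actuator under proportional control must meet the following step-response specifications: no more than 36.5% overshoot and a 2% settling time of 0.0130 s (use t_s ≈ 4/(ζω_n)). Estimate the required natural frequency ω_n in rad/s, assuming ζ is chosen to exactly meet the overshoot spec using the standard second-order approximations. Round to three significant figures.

ω_n ≈ 1010 rad/s

From %OS = 100·exp(−πζ/√(1−ζ²)), invert to get ζ = −ln(OS)/√(π² + ln²(OS)) with OS = 0.365.
−ln 0.365 = 1.008, so ζ = 1.008/√(π² + 1.016) = 0.305.
From t_s ≈ 4/(ζω_n): ω_n = 4/(ζ·t_s) = 4/(0.305·0.0130) = 1010 rad/s.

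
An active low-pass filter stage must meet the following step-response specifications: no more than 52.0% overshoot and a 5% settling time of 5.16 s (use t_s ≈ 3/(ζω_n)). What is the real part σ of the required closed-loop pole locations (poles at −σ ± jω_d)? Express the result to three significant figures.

The settling-time spec alone fixes σ = ζω_n = 3/t_s = 3/5.16 = 0.581.
(Overshoot then fixes ζ = 0.204 and hence ω_d = σ·√(1−ζ²)/ζ = 2.79 rad/s.)

σ ≈ 0.581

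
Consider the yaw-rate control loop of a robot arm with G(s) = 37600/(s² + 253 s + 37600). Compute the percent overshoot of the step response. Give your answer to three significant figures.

%OS ≈ 6.69%

ω_n = √37600 = 194 rad/s; ζ = 253/(2·194) = 0.652.
%OS = 100 e^{−πζ/√(1−ζ²)} with ζ = 0.652 gives 6.69%.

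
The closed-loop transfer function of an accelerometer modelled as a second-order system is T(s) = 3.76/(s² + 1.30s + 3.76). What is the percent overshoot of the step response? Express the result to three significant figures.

%OS ≈ 32.7%

ω_n = √3.76 = 1.94 rad/s; ζ = 1.30/(2·1.94) = 0.335.
%OS = 100·exp(−πζ/√(1−ζ²)) = 32.7%.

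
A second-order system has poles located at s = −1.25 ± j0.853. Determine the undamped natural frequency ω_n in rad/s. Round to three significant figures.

The poles are at −σ ± jω_d with σ = 1.25 and ω_d = 0.853, so ω_n = √(σ²+ω_d²) = 1.51 rad/s and ζ = σ/ω_n = 0.826.

ω_n ≈ 1.51 rad/s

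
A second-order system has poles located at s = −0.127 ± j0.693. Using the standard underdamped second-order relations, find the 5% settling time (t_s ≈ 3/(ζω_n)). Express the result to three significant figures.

For poles at −σ ± jω_d, ζω_n = σ = 0.127, so t_s ≈ 3/σ = 23.6 s.

t_s ≈ 23.6 s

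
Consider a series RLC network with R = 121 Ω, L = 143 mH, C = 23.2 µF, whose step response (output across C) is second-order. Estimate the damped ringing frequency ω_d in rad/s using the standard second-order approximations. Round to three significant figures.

For a series RLC circuit (capacitor voltage as output), ω_n = 1/√(LC) = 1/√(143 mH · 23.2 µF) = 549 rad/s.
ζ = (R/2)·√(C/L) = (121/2)·√(23.2 µF/143 mH) = 0.771.
ω_d = 549·√(1 − 0.771²) = 350 rad/s.

ω_d ≈ 350 rad/s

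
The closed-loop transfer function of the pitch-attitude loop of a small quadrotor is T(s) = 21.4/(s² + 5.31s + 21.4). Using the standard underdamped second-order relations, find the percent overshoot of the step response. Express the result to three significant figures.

%OS ≈ 11.1%

Comparing the denominator to s² + 2ζω_n s + ω_n²: ω_n = √21.4 = 4.63 rad/s, and 2ζω_n = 5.31 so ζ = 5.31/(2·4.63) = 0.574.
Overshoot: exp(−π·0.574/√(1−0.574²)) = 0.111, i.e. 11.1%.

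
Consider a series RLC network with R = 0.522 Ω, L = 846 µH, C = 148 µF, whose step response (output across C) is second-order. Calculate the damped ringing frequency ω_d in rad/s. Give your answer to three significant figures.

ω_d ≈ 2810 rad/s

For a series RLC circuit (capacitor voltage as output), ω_n = 1/√(LC) = 1/√(846 µH · 148 µF) = 2830 rad/s.
ζ = (R/2)·√(C/L) = (0.522/2)·√(148 µF/846 µH) = 0.109.
ω_d = ω_n√(1−ζ²) = 2810 rad/s.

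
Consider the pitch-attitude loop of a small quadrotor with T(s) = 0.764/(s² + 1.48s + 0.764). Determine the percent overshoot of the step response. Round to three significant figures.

Matching coefficients with s² + 2ζω_n s + ω_n² gives ω_n² = 0.764 ⇒ ω_n = 0.874 rad/s, and ζ = 1.48/(2ω_n) = 0.847.
Overshoot: exp(−π·0.847/√(1−0.847²)) = 0.00675, i.e. 0.675%.

%OS ≈ 0.675%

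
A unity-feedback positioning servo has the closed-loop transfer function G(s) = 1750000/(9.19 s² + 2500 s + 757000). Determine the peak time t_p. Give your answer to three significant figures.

t_p ≈ 0.0124 s

Dividing through by 9.19: denominator becomes s² + 272.0 s + 82370.
So ω_n = √82370 = 287 rad/s and ζ = 272.0/(2·287) = 0.474.
The damped frequency ω_d = ω_n√(1−ζ²) = 253 rad/s. t_p = π/ω_d = 0.0124 s.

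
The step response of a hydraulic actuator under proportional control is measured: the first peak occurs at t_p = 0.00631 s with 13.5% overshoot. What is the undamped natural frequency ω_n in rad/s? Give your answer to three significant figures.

ω_n ≈ 590 rad/s

The overshoot fixes ζ = −ln(OS)/√(π²+ln²(OS)) = 0.538.
t_p = π/ω_d ⇒ ω_d = 498 rad/s; then ω_n = ω_d/√(1−ζ²) = 590 rad/s.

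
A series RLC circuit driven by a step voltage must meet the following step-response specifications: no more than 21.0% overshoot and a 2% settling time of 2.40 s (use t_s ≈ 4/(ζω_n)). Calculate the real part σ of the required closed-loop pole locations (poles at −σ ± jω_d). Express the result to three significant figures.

The settling-time spec alone fixes σ = ζω_n = 4/t_s = 4/2.40 = 1.67.
(Overshoot then fixes ζ = 0.445 and hence ω_d = σ·√(1−ζ²)/ζ = 3.36 rad/s.)

σ ≈ 1.67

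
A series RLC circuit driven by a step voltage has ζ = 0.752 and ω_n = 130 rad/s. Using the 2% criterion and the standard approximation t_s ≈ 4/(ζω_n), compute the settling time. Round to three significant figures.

t_s ≈ 0.0409 s

t_s ≈ 4/(ζω_n) = 4/(0.752 × 130) = 0.0409 s.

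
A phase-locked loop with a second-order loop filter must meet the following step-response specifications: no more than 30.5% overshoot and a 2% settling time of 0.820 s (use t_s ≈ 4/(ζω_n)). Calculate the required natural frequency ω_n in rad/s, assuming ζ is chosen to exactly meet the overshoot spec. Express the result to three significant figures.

From %OS = 100·exp(−πζ/√(1−ζ²)), invert to get ζ = −ln(OS)/√(π² + ln²(OS)) with OS = 0.305.
−ln 0.305 = 1.187, so ζ = 1.187/√(π² + 1.410) = 0.354.
From t_s ≈ 4/(ζω_n): ω_n = 4/(ζ·t_s) = 4/(0.354·0.820) = 13.8 rad/s.

ω_n ≈ 13.8 rad/s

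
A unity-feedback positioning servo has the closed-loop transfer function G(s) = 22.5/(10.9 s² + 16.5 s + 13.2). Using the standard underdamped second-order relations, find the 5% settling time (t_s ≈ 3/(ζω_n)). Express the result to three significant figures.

t_s ≈ 3.96 s

Dividing through by 10.9: denominator becomes s² + 1.514 s + 1.211.
So ω_n = √1.211 = 1.10 rad/s and ζ = 1.514/(2·1.10) = 0.688.
t_s ≈ 3/(ζω_n) = 3.96 s.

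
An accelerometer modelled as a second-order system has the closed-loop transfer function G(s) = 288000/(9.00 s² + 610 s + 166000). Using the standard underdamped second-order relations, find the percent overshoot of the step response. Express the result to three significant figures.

%OS ≈ 44.5%

Dividing through by 9.00: denominator becomes s² + 67.78 s + 18440.
So ω_n = √18440 = 136 rad/s and ζ = 67.78/(2·136) = 0.250.
Overshoot: exp(−π·0.250/√(1−0.250²)) = 0.445, i.e. 44.5%.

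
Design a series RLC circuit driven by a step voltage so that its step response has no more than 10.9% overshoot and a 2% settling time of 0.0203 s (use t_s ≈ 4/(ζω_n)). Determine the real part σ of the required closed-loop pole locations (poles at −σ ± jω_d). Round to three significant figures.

σ ≈ 197

The settling-time spec alone fixes σ = ζω_n = 4/t_s = 4/0.0203 = 197.
(Overshoot then fixes ζ = 0.576 and hence ω_d = σ·√(1−ζ²)/ζ = 279 rad/s.)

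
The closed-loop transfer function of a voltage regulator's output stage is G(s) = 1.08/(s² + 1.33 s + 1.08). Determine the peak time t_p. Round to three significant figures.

Matching coefficients with s² + 2ζω_n s + ω_n² gives ω_n² = 1.08 ⇒ ω_n = 1.04 rad/s, and ζ = 1.33/(2ω_n) = 0.640.
The damped frequency ω_d = ω_n√(1−ζ²) = 0.799 rad/s. Then t_p = π/ω_d = 3.93 s.

t_p ≈ 3.93 s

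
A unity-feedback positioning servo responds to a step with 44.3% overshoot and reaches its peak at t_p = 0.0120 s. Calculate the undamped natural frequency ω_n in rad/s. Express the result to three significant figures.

ζ from %OS: ζ = |ln 0.443|/√(π²+ln²0.443) = 0.251.
From t_p = π/ω_d, ω_d = π/0.0120 = 262 rad/s, so ω_n = ω_d/√(1−ζ²) = 270 rad/s.

ω_n ≈ 270 rad/s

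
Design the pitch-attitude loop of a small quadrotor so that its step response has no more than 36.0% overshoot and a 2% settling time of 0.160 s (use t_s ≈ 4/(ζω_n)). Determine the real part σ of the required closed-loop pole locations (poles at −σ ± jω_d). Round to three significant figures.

The settling-time spec alone fixes σ = ζω_n = 4/t_s = 4/0.160 = 25.0.
(Overshoot then fixes ζ = 0.309 and hence ω_d = σ·√(1−ζ²)/ζ = 76.9 rad/s.)

σ ≈ 25.0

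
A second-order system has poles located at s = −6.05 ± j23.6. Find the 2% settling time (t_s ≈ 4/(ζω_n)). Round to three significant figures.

t_s ≈ 0.661 s

For poles at −σ ± jω_d, ζω_n = σ = 6.05, so t_s ≈ 4/σ = 0.661 s.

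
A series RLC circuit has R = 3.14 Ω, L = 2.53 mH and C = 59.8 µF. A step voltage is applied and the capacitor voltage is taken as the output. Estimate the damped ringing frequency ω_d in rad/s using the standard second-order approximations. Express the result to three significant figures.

ω_d ≈ 2490 rad/s

For a series RLC circuit (capacitor voltage as output), ω_n = 1/√(LC) = 1/√(2.53 mH · 59.8 µF) = 2570 rad/s.
ζ = (R/2)·√(C/L) = (3.14/2)·√(59.8 µF/2.53 mH) = 0.241.
ω_d = ω_n√(1−ζ²) = 2490 rad/s.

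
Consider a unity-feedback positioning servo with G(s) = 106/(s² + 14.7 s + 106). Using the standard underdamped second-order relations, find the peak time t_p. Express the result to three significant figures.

Comparing the denominator to s² + 2ζω_n s + ω_n²: ω_n = √106 = 10.3 rad/s, and 2ζω_n = 14.7 so ζ = 14.7/(2·10.3) = 0.714.
ω_d = 10.3·√(1 − 0.714²) = 7.21 rad/s. Then t_p = π/ω_d = 0.436 s.

t_p ≈ 0.436 s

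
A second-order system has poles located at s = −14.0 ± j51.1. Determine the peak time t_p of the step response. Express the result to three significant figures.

t_p ≈ 0.0615 s

t_p = π/ω_d with ω_d = 51.1 (the imaginary part), so t_p = 0.0615 s.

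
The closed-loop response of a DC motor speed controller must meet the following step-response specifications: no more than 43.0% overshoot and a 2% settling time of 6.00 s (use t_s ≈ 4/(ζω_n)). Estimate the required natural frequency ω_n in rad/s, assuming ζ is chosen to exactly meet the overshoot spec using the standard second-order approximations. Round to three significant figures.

ζ = −ln(OS)/√(π² + (ln OS)²). With OS = 0.430, ln OS = −0.8440 and ζ = 0.8440/3.253 = 0.259.
From t_s ≈ 4/(ζω_n): ω_n = 4/(ζ·t_s) = 4/(0.259·6.00) = 2.57 rad/s.

ω_n ≈ 2.57 rad/s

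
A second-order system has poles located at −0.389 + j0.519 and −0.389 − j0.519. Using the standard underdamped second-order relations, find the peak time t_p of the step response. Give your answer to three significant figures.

t_p = π/ω_d with ω_d = 0.519 (the imaginary part), so t_p = 6.05 s.

t_p ≈ 6.05 s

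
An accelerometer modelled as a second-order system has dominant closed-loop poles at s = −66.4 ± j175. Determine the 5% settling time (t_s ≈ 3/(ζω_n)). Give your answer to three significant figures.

For poles at −σ ± jω_d, ζω_n = σ = 66.4, so t_s ≈ 3/σ = 0.0452 s.

t_s ≈ 0.0452 s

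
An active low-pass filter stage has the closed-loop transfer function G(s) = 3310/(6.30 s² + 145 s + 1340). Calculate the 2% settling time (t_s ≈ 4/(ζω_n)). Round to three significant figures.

t_s ≈ 0.348 s

Dividing through by 6.30: denominator becomes s² + 23.02 s + 212.7.
So ω_n = √212.7 = 14.6 rad/s and ζ = 23.02/(2·14.6) = 0.789.
t_s ≈ 4/(ζω_n) = 0.348 s.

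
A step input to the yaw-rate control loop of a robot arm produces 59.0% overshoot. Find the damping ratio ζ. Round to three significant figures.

ζ ≈ 0.166

From %OS = 100·exp(−πζ/√(1−ζ²)), invert to get ζ = −ln(OS)/√(π² + ln²(OS)) with OS = 0.590.
−ln 0.590 = 0.5276, so ζ = 0.5276/√(π² + 0.2784) = 0.166.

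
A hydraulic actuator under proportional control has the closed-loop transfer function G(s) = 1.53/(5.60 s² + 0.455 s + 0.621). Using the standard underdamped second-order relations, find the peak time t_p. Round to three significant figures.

t_p ≈ 9.51 s

Dividing through by 5.60: denominator becomes s² + 0.08125 s + 0.1109.
So ω_n = √0.1109 = 0.333 rad/s and ζ = 0.08125/(2·0.333) = 0.122.
The damped frequency ω_d = ω_n√(1−ζ²) = 0.331 rad/s. t_p = π/ω_d = 9.51 s.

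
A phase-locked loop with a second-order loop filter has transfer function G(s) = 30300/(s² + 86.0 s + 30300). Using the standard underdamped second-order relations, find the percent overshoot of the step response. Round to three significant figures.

%OS ≈ 44.9%

ω_n = √30300 = 174 rad/s; ζ = 86.0/(2·174) = 0.247.
%OS = 100·exp(−πζ/√(1−ζ²)) = 44.9%.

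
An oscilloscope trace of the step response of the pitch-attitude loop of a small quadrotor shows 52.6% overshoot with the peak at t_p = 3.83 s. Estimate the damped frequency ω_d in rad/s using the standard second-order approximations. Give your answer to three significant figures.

ω_d ≈ 0.820 rad/s

t_p = π/ω_d, so ω_d = π/3.83 = 0.820 rad/s.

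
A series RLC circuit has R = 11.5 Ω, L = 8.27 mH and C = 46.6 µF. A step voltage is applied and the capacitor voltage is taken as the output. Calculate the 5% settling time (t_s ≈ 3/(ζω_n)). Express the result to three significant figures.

For a series RLC circuit (capacitor voltage as output), ω_n = 1/√(LC) = 1/√(8.27 mH · 46.6 µF) = 1610 rad/s.
ζ = (R/2)·√(C/L) = (11.5/2)·√(46.6 µF/8.27 mH) = 0.432.
t_s ≈ 3/(ζω_n) = 0.00431 s.

t_s ≈ 0.00431 s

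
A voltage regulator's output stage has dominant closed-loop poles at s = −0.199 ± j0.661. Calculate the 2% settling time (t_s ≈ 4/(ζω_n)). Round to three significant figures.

For poles at −σ ± jω_d, ζω_n = σ = 0.199, so t_s ≈ 4/σ = 20.1 s.

t_s ≈ 20.1 s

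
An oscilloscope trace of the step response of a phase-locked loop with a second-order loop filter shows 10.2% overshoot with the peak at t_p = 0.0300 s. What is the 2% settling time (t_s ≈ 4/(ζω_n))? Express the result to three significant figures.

t_s ≈ 0.0526 s

ζ from %OS: ζ = |ln 0.102|/√(π²+ln²0.102) = 0.588.
From t_p = π/ω_d, ω_d = π/0.0300 = 105 rad/s, so ω_n = ω_d/√(1−ζ²) = 129 rad/s.
t_s ≈ 4/(ζω_n) = 4/(0.588·129) = 0.0526 s.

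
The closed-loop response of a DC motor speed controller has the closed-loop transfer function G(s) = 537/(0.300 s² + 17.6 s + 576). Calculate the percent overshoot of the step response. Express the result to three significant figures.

Dividing through by 0.300: denominator becomes s² + 58.67 s + 1920.
So ω_n = √1920 = 43.8 rad/s and ζ = 58.67/(2·43.8) = 0.669.
Overshoot: exp(−π·0.669/√(1−0.669²)) = 0.0590, i.e. 5.90%.

%OS ≈ 5.90%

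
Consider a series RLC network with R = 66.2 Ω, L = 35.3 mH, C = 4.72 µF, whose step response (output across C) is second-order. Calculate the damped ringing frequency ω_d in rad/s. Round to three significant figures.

For a series RLC circuit (capacitor voltage as output), ω_n = 1/√(LC) = 1/√(35.3 mH · 4.72 µF) = 2450 rad/s.
ζ = (R/2)·√(C/L) = (66.2/2)·√(4.72 µF/35.3 mH) = 0.383.
ω_d = ω_n√(1−ζ²) = 2260 rad/s.

ω_d ≈ 2260 rad/s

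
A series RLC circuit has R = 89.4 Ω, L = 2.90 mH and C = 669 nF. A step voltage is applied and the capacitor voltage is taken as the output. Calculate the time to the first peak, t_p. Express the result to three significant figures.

For a series RLC circuit (capacitor voltage as output), ω_n = 1/√(LC) = 1/√(2.90 mH · 669 nF) = 22700 rad/s.
ζ = (R/2)·√(C/L) = (89.4/2)·√(669 nF/2.90 mH) = 0.679.
ω_d = ω_n√(1−ζ²) = 16700 rad/s. t_p = π/ω_d = 0.000188 s.

t_p ≈ 0.000188 s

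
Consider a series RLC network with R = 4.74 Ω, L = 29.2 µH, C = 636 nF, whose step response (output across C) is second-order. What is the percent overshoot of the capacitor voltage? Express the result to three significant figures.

For a series RLC circuit (capacitor voltage as output), ω_n = 1/√(LC) = 1/√(29.2 µH · 636 nF) = 232000 rad/s.
ζ = (R/2)·√(C/L) = (4.74/2)·√(636 nF/29.2 µH) = 0.350.
%OS = 100·exp(−πζ/√(1−ζ²)) = 30.9%.

%OS ≈ 30.9%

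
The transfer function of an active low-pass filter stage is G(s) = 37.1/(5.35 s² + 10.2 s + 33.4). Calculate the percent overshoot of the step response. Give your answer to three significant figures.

Dividing through by 5.35: denominator becomes s² + 1.907 s + 6.243.
So ω_n = √6.243 = 2.50 rad/s and ζ = 1.907/(2·2.50) = 0.382.
%OS = 100 e^{−πζ/√(1−ζ²)} with ζ = 0.382 gives 27.3%.

%OS ≈ 27.3%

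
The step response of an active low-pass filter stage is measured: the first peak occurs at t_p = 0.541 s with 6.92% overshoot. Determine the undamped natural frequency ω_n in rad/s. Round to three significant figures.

The overshoot fixes ζ = −ln(OS)/√(π²+ln²(OS)) = 0.648.
t_p = π/ω_d ⇒ ω_d = 5.81 rad/s; then ω_n = ω_d/√(1−ζ²) = 7.62 rad/s.

ω_n ≈ 7.62 rad/s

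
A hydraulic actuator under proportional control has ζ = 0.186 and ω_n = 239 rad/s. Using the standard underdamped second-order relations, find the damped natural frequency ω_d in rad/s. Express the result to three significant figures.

ω_d ≈ 235 rad/s

ω_d = ω_n√(1−ζ²) = 239·√0.965 = 235 rad/s.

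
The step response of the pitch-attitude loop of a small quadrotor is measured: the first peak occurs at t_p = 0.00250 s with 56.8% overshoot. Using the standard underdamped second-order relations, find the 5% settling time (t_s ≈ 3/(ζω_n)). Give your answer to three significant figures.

t_s ≈ 0.0133 s

The overshoot fixes ζ = −ln(OS)/√(π²+ln²(OS)) = 0.177.
t_p = π/ω_d ⇒ ω_d = 1260 rad/s; then ω_n = ω_d/√(1−ζ²) = 1280 rad/s.
t_s ≈ 3/(ζω_n) = 3/(0.177·1280) = 0.0133 s.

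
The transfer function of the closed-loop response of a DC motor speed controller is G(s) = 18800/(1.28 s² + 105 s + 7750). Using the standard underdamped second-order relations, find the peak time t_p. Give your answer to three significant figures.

Dividing through by 1.28: denominator becomes s² + 82.03 s + 6055.
So ω_n = √6055 = 77.8 rad/s and ζ = 82.03/(2·77.8) = 0.527.
ω_d = 77.8·√(1 − 0.527²) = 66.1 rad/s. t_p = π/ω_d = 0.0475 s.

t_p ≈ 0.0475 s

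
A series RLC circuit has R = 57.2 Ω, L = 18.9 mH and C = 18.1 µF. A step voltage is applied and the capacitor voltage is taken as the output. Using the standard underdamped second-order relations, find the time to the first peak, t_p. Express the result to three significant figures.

For a series RLC circuit (capacitor voltage as output), ω_n = 1/√(LC) = 1/√(18.9 mH · 18.1 µF) = 1710 rad/s.
ζ = (R/2)·√(C/L) = (57.2/2)·√(18.1 µF/18.9 mH) = 0.885.
ω_d = 1710·√(1 − 0.885²) = 796 rad/s. t_p = π/ω_d = 0.00395 s.

t_p ≈ 0.00395 s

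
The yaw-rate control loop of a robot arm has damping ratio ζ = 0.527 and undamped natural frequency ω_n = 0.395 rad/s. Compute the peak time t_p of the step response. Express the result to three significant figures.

t_p ≈ 9.36 s

The damped frequency is ω_d = ω_n√(1−ζ²) = 0.395·√(1−0.278) = 0.336 rad/s.
Peak time t_p = π/ω_d = π/0.336 = 9.36 s.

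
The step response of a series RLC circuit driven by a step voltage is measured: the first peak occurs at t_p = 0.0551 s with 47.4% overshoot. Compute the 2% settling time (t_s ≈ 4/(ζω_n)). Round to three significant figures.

t_s ≈ 0.295 s

ζ from %OS: ζ = |ln 0.474|/√(π²+ln²0.474) = 0.231.
From t_p = π/ω_d, ω_d = π/0.0551 = 57.0 rad/s, so ω_n = ω_d/√(1−ζ²) = 58.6 rad/s.
t_s ≈ 4/(ζω_n) = 4/(0.231·58.6) = 0.295 s.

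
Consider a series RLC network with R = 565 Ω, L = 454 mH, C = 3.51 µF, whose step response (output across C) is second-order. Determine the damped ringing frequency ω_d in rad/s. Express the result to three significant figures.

ω_d ≈ 490 rad/s

For a series RLC circuit (capacitor voltage as output), ω_n = 1/√(LC) = 1/√(454 mH · 3.51 µF) = 792 rad/s.
ζ = (R/2)·√(C/L) = (565/2)·√(3.51 µF/454 mH) = 0.785.
ω_d = ω_n√(1−ζ²) = 490 rad/s.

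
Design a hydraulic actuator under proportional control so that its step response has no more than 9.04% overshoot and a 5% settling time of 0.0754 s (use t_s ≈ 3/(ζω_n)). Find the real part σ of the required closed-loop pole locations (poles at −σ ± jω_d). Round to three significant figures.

The settling-time spec alone fixes σ = ζω_n = 3/t_s = 3/0.0754 = 39.8.
(Overshoot then fixes ζ = 0.608 and hence ω_d = σ·√(1−ζ²)/ζ = 52.0 rad/s.)

σ ≈ 39.8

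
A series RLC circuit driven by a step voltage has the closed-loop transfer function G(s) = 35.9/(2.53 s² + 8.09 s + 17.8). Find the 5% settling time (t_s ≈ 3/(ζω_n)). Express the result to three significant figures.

Dividing through by 2.53: denominator becomes s² + 3.198 s + 7.036.
So ω_n = √7.036 = 2.65 rad/s and ζ = 3.198/(2·2.65) = 0.603.
t_s ≈ 3/(ζω_n) = 1.88 s.

t_s ≈ 1.88 s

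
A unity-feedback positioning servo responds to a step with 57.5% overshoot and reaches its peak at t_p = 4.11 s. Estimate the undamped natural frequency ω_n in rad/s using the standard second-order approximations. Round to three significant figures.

ω_n ≈ 0.776 rad/s

From the overshoot, ζ = −ln(OS)/√(π²+ln²(OS)) = 0.173.
From t_p = π/ω_d, ω_d = π/4.11 = 0.764 rad/s, so ω_n = ω_d/√(1−ζ²) = 0.776 rad/s.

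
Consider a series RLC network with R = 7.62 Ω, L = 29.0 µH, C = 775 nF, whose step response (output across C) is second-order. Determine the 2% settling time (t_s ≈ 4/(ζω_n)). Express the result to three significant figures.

For a series RLC circuit (capacitor voltage as output), ω_n = 1/√(LC) = 1/√(29.0 µH · 775 nF) = 211000 rad/s.
ζ = (R/2)·√(C/L) = (7.62/2)·√(775 nF/29.0 µH) = 0.623.
t_s ≈ 4/(ζω_n) = 0.0000304 s.

t_s ≈ 0.0000304 s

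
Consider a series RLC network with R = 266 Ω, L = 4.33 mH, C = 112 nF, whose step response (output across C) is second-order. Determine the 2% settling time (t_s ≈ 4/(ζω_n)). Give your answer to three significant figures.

For a series RLC circuit (capacitor voltage as output), ω_n = 1/√(LC) = 1/√(4.33 mH · 112 nF) = 45400 rad/s.
ζ = (R/2)·√(C/L) = (266/2)·√(112 nF/4.33 mH) = 0.676.
t_s ≈ 4/(ζω_n) = 0.000130 s.

t_s ≈ 0.000130 s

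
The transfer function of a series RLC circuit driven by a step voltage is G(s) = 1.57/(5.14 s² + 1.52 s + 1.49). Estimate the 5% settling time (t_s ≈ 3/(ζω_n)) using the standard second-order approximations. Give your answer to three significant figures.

Dividing through by 5.14: denominator becomes s² + 0.2957 s + 0.2899.
So ω_n = √0.2899 = 0.538 rad/s and ζ = 0.2957/(2·0.538) = 0.275.
t_s ≈ 3/(ζω_n) = 20.3 s.

t_s ≈ 20.3 s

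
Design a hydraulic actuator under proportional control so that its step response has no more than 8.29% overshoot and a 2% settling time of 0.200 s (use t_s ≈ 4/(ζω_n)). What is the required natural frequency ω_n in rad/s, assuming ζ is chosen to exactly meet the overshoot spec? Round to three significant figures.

ω_n ≈ 32.2 rad/s

Inverting the overshoot relation: ζ = |ln 0.0829|/√(π² + ln²0.0829) = 0.621.
From t_s ≈ 4/(ζω_n): ω_n = 4/(ζ·t_s) = 4/(0.621·0.200) = 32.2 rad/s.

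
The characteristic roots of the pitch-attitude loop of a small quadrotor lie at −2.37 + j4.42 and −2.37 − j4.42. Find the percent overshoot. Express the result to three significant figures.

The poles are at −σ ± jω_d with σ = 2.37 and ω_d = 4.42, so ω_n = √(σ²+ω_d²) = 5.02 rad/s and ζ = σ/ω_n = 0.473.
Overshoot: exp(−π·0.473/√(1−0.473²)) = 0.186, i.e. 18.6%.

%OS ≈ 18.6%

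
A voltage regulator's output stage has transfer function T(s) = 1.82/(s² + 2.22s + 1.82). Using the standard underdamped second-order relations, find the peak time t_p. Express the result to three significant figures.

Matching coefficients with s² + 2ζω_n s + ω_n² gives ω_n² = 1.82 ⇒ ω_n = 1.35 rad/s, and ζ = 2.22/(2ω_n) = 0.823.
ω_d = ω_n√(1−ζ²) = 0.767 rad/s. Then t_p = π/ω_d = 4.10 s.

t_p ≈ 4.10 s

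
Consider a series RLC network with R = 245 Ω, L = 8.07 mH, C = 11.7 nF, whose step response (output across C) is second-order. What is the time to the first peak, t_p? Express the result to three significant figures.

t_p ≈ 0.0000309 s

For a series RLC circuit (capacitor voltage as output), ω_n = 1/√(LC) = 1/√(8.07 mH · 11.7 nF) = 103000 rad/s.
ζ = (R/2)·√(C/L) = (245/2)·√(11.7 nF/8.07 mH) = 0.148.
ω_d = 103000·√(1 − 0.148²) = 102000 rad/s. t_p = π/ω_d = 0.0000309 s.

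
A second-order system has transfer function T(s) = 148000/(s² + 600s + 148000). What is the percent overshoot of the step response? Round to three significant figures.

Comparing the denominator to s² + 2ζω_n s + ω_n²: ω_n = √148000 = 385 rad/s, and 2ζω_n = 600 so ζ = 600/(2·385) = 0.780.
%OS = 100·exp(−πζ/√(1−ζ²)) = 2.00%.

%OS ≈ 2.00%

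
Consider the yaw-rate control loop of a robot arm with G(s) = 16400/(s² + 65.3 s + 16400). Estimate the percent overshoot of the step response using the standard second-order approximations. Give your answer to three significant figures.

%OS ≈ 43.7%

Comparing the denominator to s² + 2ζω_n s + ω_n²: ω_n = √16400 = 128 rad/s, and 2ζω_n = 65.3 so ζ = 65.3/(2·128) = 0.255.
%OS = 100·exp(−πζ/√(1−ζ²)) = 43.7%.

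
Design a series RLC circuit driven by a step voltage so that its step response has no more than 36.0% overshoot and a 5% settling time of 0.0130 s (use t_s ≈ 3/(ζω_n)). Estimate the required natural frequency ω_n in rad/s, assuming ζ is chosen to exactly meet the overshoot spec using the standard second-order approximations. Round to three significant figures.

ζ = −ln(OS)/√(π² + (ln OS)²). With OS = 0.360, ln OS = −1.022 and ζ = 1.022/3.304 = 0.309.
From t_s ≈ 3/(ζω_n): ω_n = 3/(ζ·t_s) = 3/(0.309·0.0130) = 746 rad/s.

ω_n ≈ 746 rad/s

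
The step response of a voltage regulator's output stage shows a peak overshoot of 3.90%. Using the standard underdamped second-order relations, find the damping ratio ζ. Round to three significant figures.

Inverting the overshoot relation: ζ = |ln 0.0390|/√(π² + ln²0.0390) = 0.718.

ζ ≈ 0.718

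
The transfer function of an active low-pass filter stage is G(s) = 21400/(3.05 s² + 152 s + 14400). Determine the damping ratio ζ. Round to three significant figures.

ζ ≈ 0.363

Dividing through by 3.05: denominator becomes s² + 49.84 s + 4721.
So ω_n = √4721 = 68.7 rad/s and ζ = 49.84/(2·68.7) = 0.363.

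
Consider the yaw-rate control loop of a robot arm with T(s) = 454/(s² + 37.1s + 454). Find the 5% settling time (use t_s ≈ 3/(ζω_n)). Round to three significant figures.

t_s ≈ 0.162 s

Matching coefficients with s² + 2ζω_n s + ω_n² gives ω_n² = 454 ⇒ ω_n = 21.3 rad/s, and ζ = 37.1/(2ω_n) = 0.871.
t_s ≈ 3/(ζω_n) = 3/(0.871·21.3) = 0.162 s.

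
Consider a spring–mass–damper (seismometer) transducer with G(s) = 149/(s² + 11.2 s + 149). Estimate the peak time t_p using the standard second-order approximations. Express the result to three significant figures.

t_p ≈ 0.290 s

Comparing the denominator to s² + 2ζω_n s + ω_n²: ω_n = √149 = 12.2 rad/s, and 2ζω_n = 11.2 so ζ = 11.2/(2·12.2) = 0.459.
ω_d = 12.2·√(1 − 0.459²) = 10.8 rad/s. Then t_p = π/ω_d = 0.290 s.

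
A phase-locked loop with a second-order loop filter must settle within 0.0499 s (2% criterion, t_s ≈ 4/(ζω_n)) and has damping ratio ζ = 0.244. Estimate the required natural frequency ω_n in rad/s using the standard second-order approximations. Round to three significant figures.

Rearranging t_s ≈ 4/(ζω_n) gives ω_n = 4/(ζ·t_s) = 4/(0.244 × 0.0499) = 329 rad/s.

ω_n ≈ 329 rad/s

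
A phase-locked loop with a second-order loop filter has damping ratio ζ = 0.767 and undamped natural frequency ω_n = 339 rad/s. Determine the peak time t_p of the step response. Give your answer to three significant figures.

t_p ≈ 0.0144 s

The damped frequency is ω_d = ω_n√(1−ζ²) = 339·√(1−0.588) = 218 rad/s.
Peak time t_p = π/ω_d = π/218 = 0.0144 s.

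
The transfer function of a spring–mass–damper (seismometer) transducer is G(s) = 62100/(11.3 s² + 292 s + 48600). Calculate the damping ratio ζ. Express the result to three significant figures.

Dividing through by 11.3: denominator becomes s² + 25.84 s + 4301.
So ω_n = √4301 = 65.6 rad/s and ζ = 25.84/(2·65.6) = 0.197.

ζ ≈ 0.197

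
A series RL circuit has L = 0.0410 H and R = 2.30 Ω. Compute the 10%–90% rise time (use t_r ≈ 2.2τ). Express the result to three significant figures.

t_r ≈ 0.0392 s

τ = L/R = 0.0410/2.30 = 0.0178 s.
t_r ≈ 2.2τ = 0.0392 s.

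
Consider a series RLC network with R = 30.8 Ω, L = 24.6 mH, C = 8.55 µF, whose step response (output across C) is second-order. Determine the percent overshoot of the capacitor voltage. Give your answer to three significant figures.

%OS ≈ 39.0%

For a series RLC circuit (capacitor voltage as output), ω_n = 1/√(LC) = 1/√(24.6 mH · 8.55 µF) = 2180 rad/s.
ζ = (R/2)·√(C/L) = (30.8/2)·√(8.55 µF/24.6 mH) = 0.287.
%OS = 100·exp(−πζ/√(1−ζ²)) = 39.0%.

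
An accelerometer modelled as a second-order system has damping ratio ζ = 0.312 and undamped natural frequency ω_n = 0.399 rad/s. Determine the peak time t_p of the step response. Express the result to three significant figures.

t_p ≈ 8.29 s

The damped frequency is ω_d = ω_n√(1−ζ²) = 0.399·√(1−0.0973) = 0.379 rad/s.
Peak time t_p = π/ω_d = π/0.379 = 8.29 s.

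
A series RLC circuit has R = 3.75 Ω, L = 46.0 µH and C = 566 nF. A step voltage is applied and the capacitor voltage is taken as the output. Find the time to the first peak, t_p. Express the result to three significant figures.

For a series RLC circuit (capacitor voltage as output), ω_n = 1/√(LC) = 1/√(46.0 µH · 566 nF) = 196000 rad/s.
ζ = (R/2)·√(C/L) = (3.75/2)·√(566 nF/46.0 µH) = 0.208.
ω_d = ω_n√(1−ζ²) = 192000 rad/s. t_p = π/ω_d = 0.0000164 s.

t_p ≈ 0.0000164 s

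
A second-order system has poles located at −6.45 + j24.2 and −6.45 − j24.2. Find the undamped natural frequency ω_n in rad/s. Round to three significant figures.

ω_n ≈ 25.0 rad/s

The poles are at −σ ± jω_d with σ = 6.45 and ω_d = 24.2, so ω_n = √(σ²+ω_d²) = 25.0 rad/s and ζ = σ/ω_n = 0.258.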